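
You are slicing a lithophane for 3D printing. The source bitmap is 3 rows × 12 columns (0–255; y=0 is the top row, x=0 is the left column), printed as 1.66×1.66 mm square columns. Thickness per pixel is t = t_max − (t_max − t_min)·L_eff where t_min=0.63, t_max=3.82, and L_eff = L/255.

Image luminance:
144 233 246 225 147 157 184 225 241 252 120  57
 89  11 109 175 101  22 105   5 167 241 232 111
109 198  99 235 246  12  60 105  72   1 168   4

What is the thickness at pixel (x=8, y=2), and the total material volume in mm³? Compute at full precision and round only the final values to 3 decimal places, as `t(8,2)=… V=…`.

t(8,2)=2.919 V=209.761

span = t_max - t_min = 3.82 - 0.63 = 3.190
L(8,2) = 72, L_eff = 72/255 = 0.282353
t(8,2) = 3.82 - 3.190·0.282353 = 2.919
Σt over all 3·12 pixels = 161759/2125 ≈ 76.1218824
V = pitch²·Σt = 1.66²·161759/2125 = 209.761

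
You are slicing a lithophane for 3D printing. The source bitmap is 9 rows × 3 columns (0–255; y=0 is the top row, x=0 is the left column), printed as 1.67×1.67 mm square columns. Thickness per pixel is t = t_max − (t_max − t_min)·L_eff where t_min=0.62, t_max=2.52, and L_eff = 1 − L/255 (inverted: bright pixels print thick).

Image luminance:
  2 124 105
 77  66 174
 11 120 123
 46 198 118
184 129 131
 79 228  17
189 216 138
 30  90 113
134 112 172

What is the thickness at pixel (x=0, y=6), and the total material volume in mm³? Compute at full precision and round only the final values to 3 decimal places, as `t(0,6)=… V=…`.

span = t_max - t_min = 2.52 - 0.62 = 1.900
L(0,6) = 189, L_eff = 1 - 189/255 = 0.258824 (inverted)
t(0,6) = 2.52 - 1.900·0.258824 = 2.028
Σt over all 9·3 pixels = 34027/850 ≈ 40.0317647
V = pitch²·Σt = 1.67²·34027/850 = 111.645

t(0,6)=2.028 V=111.645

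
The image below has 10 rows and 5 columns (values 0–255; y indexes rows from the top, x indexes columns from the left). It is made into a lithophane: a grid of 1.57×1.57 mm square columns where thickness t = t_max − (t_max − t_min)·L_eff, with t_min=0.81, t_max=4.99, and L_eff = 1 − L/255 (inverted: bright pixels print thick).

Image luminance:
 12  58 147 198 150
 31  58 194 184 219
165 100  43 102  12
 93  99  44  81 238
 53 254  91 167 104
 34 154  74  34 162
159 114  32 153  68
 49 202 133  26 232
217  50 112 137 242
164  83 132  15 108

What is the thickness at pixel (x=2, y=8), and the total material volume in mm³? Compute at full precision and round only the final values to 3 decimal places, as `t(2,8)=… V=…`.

t(2,8)=2.646 V=333.491

span = t_max - t_min = 4.99 - 0.81 = 4.180
L(2,8) = 112, L_eff = 1 - 112/255 = 0.560784 (inverted)
t(2,8) = 4.99 - 4.180·0.560784 = 2.646
Σt over all 10·5 pixels = 862511/6375 ≈ 135.2958431
V = pitch²·Σt = 1.57²·862511/6375 = 333.491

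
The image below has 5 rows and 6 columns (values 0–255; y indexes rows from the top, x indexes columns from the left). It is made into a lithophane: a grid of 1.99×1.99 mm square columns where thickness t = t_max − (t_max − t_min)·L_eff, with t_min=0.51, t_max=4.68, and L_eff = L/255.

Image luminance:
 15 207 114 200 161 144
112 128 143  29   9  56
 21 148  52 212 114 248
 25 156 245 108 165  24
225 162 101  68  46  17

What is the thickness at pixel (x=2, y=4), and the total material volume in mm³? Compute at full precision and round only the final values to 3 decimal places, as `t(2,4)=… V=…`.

span = t_max - t_min = 4.68 - 0.51 = 4.170
L(2,4) = 101, L_eff = 101/255 = 0.396078
t(2,4) = 4.68 - 4.170·0.396078 = 3.028
Σt over all 5·6 pixels = 142631/1700 ≈ 83.9005882
V = pitch²·Σt = 1.99²·142631/1700 = 332.255

t(2,4)=3.028 V=332.255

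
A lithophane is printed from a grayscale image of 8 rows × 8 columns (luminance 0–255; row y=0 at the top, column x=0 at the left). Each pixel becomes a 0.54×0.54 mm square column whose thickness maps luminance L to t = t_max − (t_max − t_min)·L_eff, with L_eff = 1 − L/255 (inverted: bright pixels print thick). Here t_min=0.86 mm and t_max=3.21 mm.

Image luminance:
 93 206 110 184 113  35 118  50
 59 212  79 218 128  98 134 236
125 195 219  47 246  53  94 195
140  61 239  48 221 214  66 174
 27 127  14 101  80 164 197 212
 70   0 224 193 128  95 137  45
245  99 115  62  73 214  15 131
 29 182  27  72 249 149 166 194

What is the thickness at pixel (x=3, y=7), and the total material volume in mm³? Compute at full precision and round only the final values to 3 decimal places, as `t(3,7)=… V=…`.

span = t_max - t_min = 3.21 - 0.86 = 2.350
L(3,7) = 72, L_eff = 1 - 72/255 = 0.717647 (inverted)
t(3,7) = 3.21 - 2.350·0.717647 = 1.524
Σt over all 8·8 pixels = 334133/2550 ≈ 131.0325490
V = pitch²·Σt = 0.54²·334133/2550 = 38.209

t(3,7)=1.524 V=38.209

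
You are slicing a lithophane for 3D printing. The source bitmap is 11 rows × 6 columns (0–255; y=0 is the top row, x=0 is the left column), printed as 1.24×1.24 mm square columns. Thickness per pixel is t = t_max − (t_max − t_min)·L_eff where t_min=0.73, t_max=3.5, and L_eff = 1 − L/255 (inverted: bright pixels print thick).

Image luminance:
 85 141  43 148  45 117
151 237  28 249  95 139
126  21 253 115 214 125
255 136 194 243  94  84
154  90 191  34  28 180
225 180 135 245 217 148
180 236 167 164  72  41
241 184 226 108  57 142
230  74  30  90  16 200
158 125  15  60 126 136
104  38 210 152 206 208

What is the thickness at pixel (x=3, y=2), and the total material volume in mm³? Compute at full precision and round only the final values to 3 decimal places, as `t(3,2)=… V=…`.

span = t_max - t_min = 3.5 - 0.73 = 2.770
L(3,2) = 115, L_eff = 1 - 115/255 = 0.549020 (inverted)
t(3,2) = 3.5 - 2.770·0.549020 = 1.979
Σt over all 11·6 pixels = 3766187/25500 ≈ 147.6936078
V = pitch²·Σt = 1.24²·3766187/25500 = 227.094

t(3,2)=1.979 V=227.094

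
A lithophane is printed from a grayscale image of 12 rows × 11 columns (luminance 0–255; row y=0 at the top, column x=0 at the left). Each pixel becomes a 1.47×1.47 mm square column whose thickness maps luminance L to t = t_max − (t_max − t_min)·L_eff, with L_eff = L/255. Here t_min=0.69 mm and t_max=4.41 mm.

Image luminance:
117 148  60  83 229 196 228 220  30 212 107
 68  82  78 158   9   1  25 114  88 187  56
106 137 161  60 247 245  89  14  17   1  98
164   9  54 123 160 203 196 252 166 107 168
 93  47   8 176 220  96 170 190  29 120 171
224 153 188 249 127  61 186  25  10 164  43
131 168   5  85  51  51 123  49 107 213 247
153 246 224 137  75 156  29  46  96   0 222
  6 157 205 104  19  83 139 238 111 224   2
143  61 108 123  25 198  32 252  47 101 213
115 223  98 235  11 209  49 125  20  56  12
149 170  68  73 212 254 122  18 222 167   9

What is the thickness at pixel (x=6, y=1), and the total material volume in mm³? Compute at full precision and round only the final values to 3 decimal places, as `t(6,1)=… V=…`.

span = t_max - t_min = 4.41 - 0.69 = 3.720
L(6,1) = 25, L_eff = 25/255 = 0.098039
t(6,1) = 4.41 - 3.720·0.098039 = 4.045
Σt over all 12·11 pixels = 149162/425 ≈ 350.9694118
V = pitch²·Σt = 1.47²·149162/425 = 758.410

t(6,1)=4.045 V=758.410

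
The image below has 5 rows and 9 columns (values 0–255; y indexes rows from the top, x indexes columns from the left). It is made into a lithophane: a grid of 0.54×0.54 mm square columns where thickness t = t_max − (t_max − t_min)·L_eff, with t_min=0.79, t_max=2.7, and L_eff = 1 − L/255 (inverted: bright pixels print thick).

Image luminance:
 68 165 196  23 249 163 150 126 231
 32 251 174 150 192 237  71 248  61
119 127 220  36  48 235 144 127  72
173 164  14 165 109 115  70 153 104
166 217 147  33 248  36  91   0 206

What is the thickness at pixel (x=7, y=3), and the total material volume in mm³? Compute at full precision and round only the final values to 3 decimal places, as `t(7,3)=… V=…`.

span = t_max - t_min = 2.7 - 0.79 = 1.910
L(7,3) = 153, L_eff = 1 - 153/255 = 0.400000 (inverted)
t(7,3) = 2.7 - 1.910·0.400000 = 1.936
Σt over all 5·9 pixels = 692197/8500 ≈ 81.4349412
V = pitch²·Σt = 0.54²·692197/8500 = 23.746

t(7,3)=1.936 V=23.746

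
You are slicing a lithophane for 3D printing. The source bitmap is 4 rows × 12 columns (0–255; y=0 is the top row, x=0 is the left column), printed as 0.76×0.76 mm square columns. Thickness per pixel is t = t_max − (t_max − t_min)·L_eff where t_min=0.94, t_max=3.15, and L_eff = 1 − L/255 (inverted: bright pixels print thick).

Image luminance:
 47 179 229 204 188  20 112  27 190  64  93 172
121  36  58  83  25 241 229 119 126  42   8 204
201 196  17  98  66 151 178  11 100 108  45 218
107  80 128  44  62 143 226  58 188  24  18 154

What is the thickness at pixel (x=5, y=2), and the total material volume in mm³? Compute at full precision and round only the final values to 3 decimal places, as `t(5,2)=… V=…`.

span = t_max - t_min = 3.15 - 0.94 = 2.210
L(5,2) = 151, L_eff = 1 - 151/255 = 0.407843 (inverted)
t(5,2) = 3.15 - 2.210·0.407843 = 2.249
Σt over all 4·12 pixels = 69187/750 ≈ 92.2493333
V = pitch²·Σt = 0.76²·69187/750 = 53.283

t(5,2)=2.249 V=53.283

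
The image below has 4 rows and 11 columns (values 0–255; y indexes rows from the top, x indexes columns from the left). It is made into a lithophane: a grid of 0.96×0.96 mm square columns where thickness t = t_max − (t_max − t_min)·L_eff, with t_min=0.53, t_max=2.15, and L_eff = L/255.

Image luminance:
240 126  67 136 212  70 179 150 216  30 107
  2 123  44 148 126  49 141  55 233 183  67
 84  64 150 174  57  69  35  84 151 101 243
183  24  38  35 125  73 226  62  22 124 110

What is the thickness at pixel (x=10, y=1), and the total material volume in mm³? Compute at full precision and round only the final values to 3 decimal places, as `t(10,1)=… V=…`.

t(10,1)=1.724 V=58.272

span = t_max - t_min = 2.15 - 0.53 = 1.620
L(10,1) = 67, L_eff = 67/255 = 0.262745
t(10,1) = 2.15 - 1.620·0.262745 = 1.724
Σt over all 4·11 pixels = 134362/2125 ≈ 63.2291765
V = pitch²·Σt = 0.96²·134362/2125 = 58.272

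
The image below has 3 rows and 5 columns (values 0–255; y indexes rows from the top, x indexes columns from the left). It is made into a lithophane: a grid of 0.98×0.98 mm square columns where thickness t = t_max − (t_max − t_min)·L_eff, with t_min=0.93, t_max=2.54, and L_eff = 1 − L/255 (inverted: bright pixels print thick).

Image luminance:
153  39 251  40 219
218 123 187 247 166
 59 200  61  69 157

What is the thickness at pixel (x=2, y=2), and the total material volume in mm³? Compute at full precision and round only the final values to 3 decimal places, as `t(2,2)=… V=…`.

t(2,2)=1.315 V=26.671

span = t_max - t_min = 2.54 - 0.93 = 1.610
L(2,2) = 61, L_eff = 1 - 61/255 = 0.760784 (inverted)
t(2,2) = 2.54 - 1.610·0.760784 = 1.315
Σt over all 3·5 pixels = 354077/12750 ≈ 27.7707451
V = pitch²·Σt = 0.98²·354077/12750 = 26.671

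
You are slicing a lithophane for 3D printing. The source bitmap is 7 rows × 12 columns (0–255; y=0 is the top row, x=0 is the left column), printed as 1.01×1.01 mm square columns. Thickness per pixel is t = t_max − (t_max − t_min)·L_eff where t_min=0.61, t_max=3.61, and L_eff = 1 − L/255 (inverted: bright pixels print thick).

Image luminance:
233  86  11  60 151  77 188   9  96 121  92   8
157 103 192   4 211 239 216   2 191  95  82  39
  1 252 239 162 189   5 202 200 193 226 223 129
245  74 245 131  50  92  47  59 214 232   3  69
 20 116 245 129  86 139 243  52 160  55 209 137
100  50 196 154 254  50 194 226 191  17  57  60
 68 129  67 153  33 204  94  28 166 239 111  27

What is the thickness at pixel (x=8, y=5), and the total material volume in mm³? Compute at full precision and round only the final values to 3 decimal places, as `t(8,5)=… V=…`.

span = t_max - t_min = 3.61 - 0.61 = 3.000
L(8,5) = 191, L_eff = 1 - 191/255 = 0.250980 (inverted)
t(8,5) = 3.61 - 3.000·0.250980 = 2.857
Σt over all 7·12 pixels = 74797/425 ≈ 175.9929412
V = pitch²·Σt = 1.01²·74797/425 = 179.530

t(8,5)=2.857 V=179.530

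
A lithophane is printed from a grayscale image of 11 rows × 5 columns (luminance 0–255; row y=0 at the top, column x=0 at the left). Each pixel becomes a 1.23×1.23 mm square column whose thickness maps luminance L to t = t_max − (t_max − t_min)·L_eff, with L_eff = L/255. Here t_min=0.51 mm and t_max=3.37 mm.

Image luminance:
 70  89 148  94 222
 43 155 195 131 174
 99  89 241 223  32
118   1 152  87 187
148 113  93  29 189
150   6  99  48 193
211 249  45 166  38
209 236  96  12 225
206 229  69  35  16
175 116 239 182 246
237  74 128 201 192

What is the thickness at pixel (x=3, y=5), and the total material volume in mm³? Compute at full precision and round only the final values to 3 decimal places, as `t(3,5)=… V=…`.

span = t_max - t_min = 3.37 - 0.51 = 2.860
L(3,5) = 48, L_eff = 48/255 = 0.188235
t(3,5) = 3.37 - 2.860·0.188235 = 2.832
Σt over all 11·5 pixels = 103829/1020 ≈ 101.7931373
V = pitch²·Σt = 1.23²·103829/1020 = 154.003

t(3,5)=2.832 V=154.003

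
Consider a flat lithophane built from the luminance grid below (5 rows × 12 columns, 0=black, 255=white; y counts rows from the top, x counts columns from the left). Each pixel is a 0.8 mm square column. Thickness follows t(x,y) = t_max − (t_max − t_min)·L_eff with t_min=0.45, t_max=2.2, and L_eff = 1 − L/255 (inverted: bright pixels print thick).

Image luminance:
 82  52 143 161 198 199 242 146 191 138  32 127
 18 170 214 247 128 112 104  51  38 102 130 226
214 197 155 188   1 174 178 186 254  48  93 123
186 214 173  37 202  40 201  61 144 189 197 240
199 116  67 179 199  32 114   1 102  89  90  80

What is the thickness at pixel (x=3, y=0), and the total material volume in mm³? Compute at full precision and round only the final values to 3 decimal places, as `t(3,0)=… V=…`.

span = t_max - t_min = 2.2 - 0.45 = 1.750
L(3,0) = 161, L_eff = 1 - 161/255 = 0.368627 (inverted)
t(3,0) = 2.2 - 1.750·0.368627 = 1.555
Σt over all 5·12 pixels = 14173/170 ≈ 83.3705882
V = pitch²·Σt = 0.8²·14173/170 = 53.357

t(3,0)=1.555 V=53.357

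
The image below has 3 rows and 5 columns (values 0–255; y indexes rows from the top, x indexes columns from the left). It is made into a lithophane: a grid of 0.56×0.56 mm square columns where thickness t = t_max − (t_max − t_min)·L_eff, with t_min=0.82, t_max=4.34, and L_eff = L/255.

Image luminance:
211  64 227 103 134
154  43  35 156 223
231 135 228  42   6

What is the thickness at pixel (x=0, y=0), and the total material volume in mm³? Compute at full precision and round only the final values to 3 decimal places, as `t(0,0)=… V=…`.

span = t_max - t_min = 4.34 - 0.82 = 3.520
L(0,0) = 211, L_eff = 211/255 = 0.827451
t(0,0) = 4.34 - 3.520·0.827451 = 1.427
Σt over all 3·5 pixels = 159811/4250 ≈ 37.6025882
V = pitch²·Σt = 0.56²·159811/4250 = 11.792

t(0,0)=1.427 V=11.792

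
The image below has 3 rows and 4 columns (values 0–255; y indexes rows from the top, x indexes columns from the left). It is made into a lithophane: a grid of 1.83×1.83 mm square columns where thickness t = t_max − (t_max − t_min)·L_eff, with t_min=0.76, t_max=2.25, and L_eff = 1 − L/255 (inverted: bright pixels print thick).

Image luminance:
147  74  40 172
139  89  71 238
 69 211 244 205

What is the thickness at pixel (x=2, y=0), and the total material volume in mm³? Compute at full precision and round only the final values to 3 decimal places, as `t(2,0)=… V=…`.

span = t_max - t_min = 2.25 - 0.76 = 1.490
L(2,0) = 40, L_eff = 1 - 40/255 = 0.843137 (inverted)
t(2,0) = 2.25 - 1.490·0.843137 = 0.994
Σt over all 3·4 pixels = 485711/25500 ≈ 19.0474902
V = pitch²·Σt = 1.83²·485711/25500 = 63.788

t(2,0)=0.994 V=63.788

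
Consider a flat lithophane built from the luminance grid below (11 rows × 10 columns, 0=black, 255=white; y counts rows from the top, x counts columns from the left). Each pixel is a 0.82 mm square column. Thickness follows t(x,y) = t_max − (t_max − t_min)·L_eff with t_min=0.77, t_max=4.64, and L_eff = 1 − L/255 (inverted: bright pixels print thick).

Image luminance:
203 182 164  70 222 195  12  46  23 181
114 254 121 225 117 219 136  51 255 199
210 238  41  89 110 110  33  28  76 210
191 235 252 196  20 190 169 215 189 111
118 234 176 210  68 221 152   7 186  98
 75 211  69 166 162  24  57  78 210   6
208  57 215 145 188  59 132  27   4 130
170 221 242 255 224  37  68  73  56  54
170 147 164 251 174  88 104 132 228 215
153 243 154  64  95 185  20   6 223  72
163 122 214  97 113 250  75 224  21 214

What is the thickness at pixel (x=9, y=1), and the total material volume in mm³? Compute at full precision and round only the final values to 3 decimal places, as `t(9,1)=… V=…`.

span = t_max - t_min = 4.64 - 0.77 = 3.870
L(9,1) = 199, L_eff = 1 - 199/255 = 0.219608 (inverted)
t(9,1) = 4.64 - 3.870·0.219608 = 3.790
Σt over all 11·10 pixels = 1351727/4250 ≈ 318.0534118
V = pitch²·Σt = 0.82²·1351727/4250 = 213.859

t(9,1)=3.790 V=213.859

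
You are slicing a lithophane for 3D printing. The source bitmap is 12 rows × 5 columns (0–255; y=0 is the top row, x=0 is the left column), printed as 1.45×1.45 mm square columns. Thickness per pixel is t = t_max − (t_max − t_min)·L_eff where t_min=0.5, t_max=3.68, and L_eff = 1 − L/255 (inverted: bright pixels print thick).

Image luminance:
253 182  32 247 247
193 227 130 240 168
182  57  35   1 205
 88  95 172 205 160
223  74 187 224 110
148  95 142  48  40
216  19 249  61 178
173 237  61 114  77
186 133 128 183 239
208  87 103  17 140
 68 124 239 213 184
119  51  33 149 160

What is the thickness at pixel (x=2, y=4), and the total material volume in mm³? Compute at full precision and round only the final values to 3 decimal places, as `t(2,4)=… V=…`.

t(2,4)=2.832 V=287.487

span = t_max - t_min = 3.68 - 0.5 = 3.180
L(2,4) = 187, L_eff = 1 - 187/255 = 0.266667 (inverted)
t(2,4) = 3.68 - 3.180·0.266667 = 2.832
Σt over all 12·5 pixels = 581127/4250 ≈ 136.7357647
V = pitch²·Σt = 1.45²·581127/4250 = 287.487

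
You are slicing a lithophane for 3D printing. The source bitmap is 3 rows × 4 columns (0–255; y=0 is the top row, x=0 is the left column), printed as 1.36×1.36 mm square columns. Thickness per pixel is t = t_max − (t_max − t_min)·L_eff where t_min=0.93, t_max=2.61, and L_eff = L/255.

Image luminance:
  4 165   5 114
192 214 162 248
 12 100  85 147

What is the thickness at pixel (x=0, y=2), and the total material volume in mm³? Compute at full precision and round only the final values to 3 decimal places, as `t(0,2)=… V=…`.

t(0,2)=2.531 V=40.285

span = t_max - t_min = 2.61 - 0.93 = 1.680
L(0,2) = 12, L_eff = 12/255 = 0.047059
t(0,2) = 2.61 - 1.680·0.047059 = 2.531
Σt over all 3·4 pixels = 46283/2125 ≈ 21.7802353
V = pitch²·Σt = 1.36²·46283/2125 = 40.285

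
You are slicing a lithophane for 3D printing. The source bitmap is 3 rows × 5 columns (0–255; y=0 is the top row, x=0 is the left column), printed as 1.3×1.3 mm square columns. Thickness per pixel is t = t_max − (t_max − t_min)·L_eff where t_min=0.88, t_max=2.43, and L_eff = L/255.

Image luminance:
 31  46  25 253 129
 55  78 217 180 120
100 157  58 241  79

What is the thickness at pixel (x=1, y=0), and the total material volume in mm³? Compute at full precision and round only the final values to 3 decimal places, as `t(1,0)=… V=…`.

t(1,0)=2.150 V=43.428

span = t_max - t_min = 2.43 - 0.88 = 1.550
L(1,0) = 46, L_eff = 46/255 = 0.180392
t(1,0) = 2.43 - 1.550·0.180392 = 2.150
Σt over all 3·5 pixels = 32764/1275 ≈ 25.6972549
V = pitch²·Σt = 1.3²·32764/1275 = 43.428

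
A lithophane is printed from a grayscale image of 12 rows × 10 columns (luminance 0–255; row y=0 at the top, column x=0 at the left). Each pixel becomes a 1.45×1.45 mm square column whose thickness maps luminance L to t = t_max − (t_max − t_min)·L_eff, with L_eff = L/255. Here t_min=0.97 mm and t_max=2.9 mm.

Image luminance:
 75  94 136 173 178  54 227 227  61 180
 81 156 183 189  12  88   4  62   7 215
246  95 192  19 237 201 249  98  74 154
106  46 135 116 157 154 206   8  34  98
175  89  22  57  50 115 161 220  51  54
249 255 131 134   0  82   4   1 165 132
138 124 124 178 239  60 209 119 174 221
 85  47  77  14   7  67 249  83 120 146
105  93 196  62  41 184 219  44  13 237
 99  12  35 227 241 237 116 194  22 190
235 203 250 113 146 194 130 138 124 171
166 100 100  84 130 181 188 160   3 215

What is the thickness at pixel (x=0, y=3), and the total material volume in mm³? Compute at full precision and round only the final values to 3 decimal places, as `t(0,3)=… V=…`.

t(0,3)=2.098 V=488.948

span = t_max - t_min = 2.9 - 0.97 = 1.930
L(0,3) = 106, L_eff = 106/255 = 0.415686
t(0,3) = 2.9 - 1.930·0.415686 = 2.098
Σt over all 12·10 pixels = 5930171/25500 ≈ 232.5557255
V = pitch²·Σt = 1.45²·5930171/25500 = 488.948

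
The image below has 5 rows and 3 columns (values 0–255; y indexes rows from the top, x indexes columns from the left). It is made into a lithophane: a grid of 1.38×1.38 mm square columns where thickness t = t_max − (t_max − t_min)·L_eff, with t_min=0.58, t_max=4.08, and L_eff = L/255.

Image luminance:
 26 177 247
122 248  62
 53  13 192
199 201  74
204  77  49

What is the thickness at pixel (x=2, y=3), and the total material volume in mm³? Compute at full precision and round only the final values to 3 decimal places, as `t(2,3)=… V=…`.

t(2,3)=3.064 V=65.735

span = t_max - t_min = 4.08 - 0.58 = 3.500
L(2,3) = 74, L_eff = 74/255 = 0.290196
t(2,3) = 4.08 - 3.500·0.290196 = 3.064
Σt over all 5·3 pixels = 2934/85 ≈ 34.5176471
V = pitch²·Σt = 1.38²·2934/85 = 65.735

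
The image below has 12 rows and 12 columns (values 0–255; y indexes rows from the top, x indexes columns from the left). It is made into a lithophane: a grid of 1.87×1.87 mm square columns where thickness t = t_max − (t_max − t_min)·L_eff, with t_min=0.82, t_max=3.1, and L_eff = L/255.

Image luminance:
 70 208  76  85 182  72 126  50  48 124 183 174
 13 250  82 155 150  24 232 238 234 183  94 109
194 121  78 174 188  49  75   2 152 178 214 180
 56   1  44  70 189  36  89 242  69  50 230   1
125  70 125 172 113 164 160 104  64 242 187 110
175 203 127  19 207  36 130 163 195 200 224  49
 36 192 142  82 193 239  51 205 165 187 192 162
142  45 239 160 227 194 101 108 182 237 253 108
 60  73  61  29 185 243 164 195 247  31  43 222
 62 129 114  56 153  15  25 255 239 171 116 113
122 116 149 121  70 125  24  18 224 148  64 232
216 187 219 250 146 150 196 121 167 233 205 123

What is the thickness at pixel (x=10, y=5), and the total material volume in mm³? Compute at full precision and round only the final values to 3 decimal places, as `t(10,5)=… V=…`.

span = t_max - t_min = 3.1 - 0.82 = 2.280
L(10,5) = 224, L_eff = 224/255 = 0.878431
t(10,5) = 3.1 - 2.280·0.878431 = 1.097
Σt over all 12·12 pixels = 574737/2125 ≈ 270.4644706
V = pitch²·Σt = 1.87²·574737/2125 = 945.787

t(10,5)=1.097 V=945.787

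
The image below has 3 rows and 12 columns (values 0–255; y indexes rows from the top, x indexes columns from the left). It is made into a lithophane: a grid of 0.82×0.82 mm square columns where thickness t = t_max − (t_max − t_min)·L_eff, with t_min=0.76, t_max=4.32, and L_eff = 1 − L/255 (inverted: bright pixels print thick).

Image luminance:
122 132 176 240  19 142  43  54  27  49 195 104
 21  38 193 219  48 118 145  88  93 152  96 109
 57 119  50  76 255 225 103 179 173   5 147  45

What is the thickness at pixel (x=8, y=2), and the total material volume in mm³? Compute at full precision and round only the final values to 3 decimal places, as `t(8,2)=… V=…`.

t(8,2)=3.175 V=56.481

span = t_max - t_min = 4.32 - 0.76 = 3.560
L(8,2) = 173, L_eff = 1 - 173/255 = 0.321569 (inverted)
t(8,2) = 4.32 - 3.560·0.321569 = 3.175
Σt over all 3·12 pixels = 535493/6375 ≈ 83.9989020
V = pitch²·Σt = 0.82²·535493/6375 = 56.481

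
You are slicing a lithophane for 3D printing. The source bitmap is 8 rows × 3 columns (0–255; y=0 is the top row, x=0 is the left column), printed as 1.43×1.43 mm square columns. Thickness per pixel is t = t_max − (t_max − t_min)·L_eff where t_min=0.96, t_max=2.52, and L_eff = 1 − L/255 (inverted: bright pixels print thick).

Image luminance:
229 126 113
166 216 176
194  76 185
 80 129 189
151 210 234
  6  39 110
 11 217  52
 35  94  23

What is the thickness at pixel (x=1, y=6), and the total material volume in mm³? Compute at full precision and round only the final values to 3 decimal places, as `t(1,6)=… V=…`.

t(1,6)=2.288 V=85.408

span = t_max - t_min = 2.52 - 0.96 = 1.560
L(1,6) = 217, L_eff = 1 - 217/255 = 0.149020 (inverted)
t(1,6) = 2.52 - 1.560·0.149020 = 2.288
Σt over all 8·3 pixels = 88753/2125 ≈ 41.7661176
V = pitch²·Σt = 1.43²·88753/2125 = 85.408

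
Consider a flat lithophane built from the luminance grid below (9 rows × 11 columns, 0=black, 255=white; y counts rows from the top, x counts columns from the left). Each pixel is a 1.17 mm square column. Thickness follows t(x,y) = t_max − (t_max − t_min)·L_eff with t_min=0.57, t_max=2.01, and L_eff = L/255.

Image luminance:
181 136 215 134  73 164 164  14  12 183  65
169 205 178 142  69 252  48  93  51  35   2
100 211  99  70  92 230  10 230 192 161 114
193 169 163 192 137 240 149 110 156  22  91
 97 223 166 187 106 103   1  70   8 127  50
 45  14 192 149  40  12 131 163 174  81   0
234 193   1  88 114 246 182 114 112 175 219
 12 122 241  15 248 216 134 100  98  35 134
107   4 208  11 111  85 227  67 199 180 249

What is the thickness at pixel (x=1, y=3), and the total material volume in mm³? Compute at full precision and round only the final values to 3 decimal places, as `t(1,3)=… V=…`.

span = t_max - t_min = 2.01 - 0.57 = 1.440
L(1,3) = 169, L_eff = 169/255 = 0.662745
t(1,3) = 2.01 - 1.440·0.662745 = 1.056
Σt over all 9·11 pixels = 1099287/8500 ≈ 129.3278824
V = pitch²·Σt = 1.17²·1099287/8500 = 177.037

t(1,3)=1.056 V=177.037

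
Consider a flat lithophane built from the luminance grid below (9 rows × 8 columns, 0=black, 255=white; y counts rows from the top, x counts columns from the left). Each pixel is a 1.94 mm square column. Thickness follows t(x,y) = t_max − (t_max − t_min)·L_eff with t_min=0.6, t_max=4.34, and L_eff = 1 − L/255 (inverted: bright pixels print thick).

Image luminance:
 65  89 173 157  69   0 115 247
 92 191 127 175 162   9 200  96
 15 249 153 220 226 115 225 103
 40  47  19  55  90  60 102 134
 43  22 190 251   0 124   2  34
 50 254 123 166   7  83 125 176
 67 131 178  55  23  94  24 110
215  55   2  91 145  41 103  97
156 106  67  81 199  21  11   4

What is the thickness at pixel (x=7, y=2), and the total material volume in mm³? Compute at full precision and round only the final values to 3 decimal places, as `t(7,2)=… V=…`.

t(7,2)=2.111 V=579.123

span = t_max - t_min = 4.34 - 0.6 = 3.740
L(7,2) = 103, L_eff = 1 - 103/255 = 0.596078 (inverted)
t(7,2) = 4.34 - 3.740·0.596078 = 2.111
Σt over all 9·8 pixels = 57703/375 ≈ 153.8746667
V = pitch²·Σt = 1.94²·57703/375 = 579.123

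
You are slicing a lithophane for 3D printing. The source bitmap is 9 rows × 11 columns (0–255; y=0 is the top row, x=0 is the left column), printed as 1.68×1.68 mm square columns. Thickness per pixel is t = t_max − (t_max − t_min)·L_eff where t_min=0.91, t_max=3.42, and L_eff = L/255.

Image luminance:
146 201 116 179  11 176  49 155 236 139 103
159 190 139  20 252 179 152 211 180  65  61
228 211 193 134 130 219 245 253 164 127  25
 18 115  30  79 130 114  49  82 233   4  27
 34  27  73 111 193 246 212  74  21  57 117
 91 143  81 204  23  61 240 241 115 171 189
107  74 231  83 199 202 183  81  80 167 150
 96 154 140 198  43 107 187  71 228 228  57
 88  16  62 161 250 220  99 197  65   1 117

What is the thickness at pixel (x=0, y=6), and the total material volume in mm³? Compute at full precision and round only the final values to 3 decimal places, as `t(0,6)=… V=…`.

span = t_max - t_min = 3.42 - 0.91 = 2.510
L(0,6) = 107, L_eff = 107/255 = 0.419608
t(0,6) = 3.42 - 2.510·0.419608 = 2.367
Σt over all 9·11 pixels = 1074409/5100 ≈ 210.6684314
V = pitch²·Σt = 1.68²·1074409/5100 = 594.591

t(0,6)=2.367 V=594.591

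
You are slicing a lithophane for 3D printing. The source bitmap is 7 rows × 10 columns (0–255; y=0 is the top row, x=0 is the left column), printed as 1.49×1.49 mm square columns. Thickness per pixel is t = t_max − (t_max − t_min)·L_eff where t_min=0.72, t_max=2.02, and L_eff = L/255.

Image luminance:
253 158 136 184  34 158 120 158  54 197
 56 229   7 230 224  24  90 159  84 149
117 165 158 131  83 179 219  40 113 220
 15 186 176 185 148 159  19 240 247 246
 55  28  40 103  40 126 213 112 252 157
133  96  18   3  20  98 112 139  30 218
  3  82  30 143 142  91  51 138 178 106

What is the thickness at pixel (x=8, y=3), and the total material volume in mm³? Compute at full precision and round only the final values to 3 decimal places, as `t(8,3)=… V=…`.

span = t_max - t_min = 2.02 - 0.72 = 1.300
L(8,3) = 247, L_eff = 247/255 = 0.968627
t(8,3) = 2.02 - 1.300·0.968627 = 0.761
Σt over all 7·10 pixels = 247379/2550 ≈ 97.0113725
V = pitch²·Σt = 1.49²·247379/2550 = 215.375

t(8,3)=0.761 V=215.375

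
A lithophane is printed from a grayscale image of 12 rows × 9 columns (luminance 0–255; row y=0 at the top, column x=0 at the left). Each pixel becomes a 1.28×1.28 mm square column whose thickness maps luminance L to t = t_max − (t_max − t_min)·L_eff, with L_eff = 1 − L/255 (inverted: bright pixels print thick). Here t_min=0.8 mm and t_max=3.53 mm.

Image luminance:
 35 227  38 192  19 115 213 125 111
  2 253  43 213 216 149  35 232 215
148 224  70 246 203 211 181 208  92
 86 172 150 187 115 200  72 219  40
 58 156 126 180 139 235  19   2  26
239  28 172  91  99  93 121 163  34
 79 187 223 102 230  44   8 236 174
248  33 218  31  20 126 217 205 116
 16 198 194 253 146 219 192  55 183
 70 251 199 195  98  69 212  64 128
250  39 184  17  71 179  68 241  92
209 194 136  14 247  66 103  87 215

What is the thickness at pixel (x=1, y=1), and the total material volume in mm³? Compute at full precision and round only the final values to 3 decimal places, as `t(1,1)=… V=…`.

span = t_max - t_min = 3.53 - 0.8 = 2.730
L(1,1) = 253, L_eff = 1 - 253/255 = 0.007843 (inverted)
t(1,1) = 3.53 - 2.730·0.007843 = 3.509
Σt over all 12·9 pixels = 2089299/8500 ≈ 245.7998824
V = pitch²·Σt = 1.28²·2089299/8500 = 402.719

t(1,1)=3.509 V=402.719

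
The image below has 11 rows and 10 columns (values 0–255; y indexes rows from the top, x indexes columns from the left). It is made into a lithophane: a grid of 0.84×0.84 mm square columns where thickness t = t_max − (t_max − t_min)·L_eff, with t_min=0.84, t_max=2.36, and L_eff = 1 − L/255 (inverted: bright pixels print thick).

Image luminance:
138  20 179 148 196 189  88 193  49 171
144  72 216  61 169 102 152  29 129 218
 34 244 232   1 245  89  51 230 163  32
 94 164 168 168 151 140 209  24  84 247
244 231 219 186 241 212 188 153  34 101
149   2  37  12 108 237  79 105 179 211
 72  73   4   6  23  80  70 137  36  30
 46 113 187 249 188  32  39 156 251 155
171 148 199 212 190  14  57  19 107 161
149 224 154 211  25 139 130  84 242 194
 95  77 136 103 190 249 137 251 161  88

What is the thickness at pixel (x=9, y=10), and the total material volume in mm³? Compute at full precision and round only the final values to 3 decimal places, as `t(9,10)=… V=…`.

t(9,10)=1.365 V=126.709

span = t_max - t_min = 2.36 - 0.84 = 1.520
L(9,10) = 88, L_eff = 1 - 88/255 = 0.654902 (inverted)
t(9,10) = 2.36 - 1.520·0.654902 = 1.365
Σt over all 11·10 pixels = 15264/85 ≈ 179.5764706
V = pitch²·Σt = 0.84²·15264/85 = 126.709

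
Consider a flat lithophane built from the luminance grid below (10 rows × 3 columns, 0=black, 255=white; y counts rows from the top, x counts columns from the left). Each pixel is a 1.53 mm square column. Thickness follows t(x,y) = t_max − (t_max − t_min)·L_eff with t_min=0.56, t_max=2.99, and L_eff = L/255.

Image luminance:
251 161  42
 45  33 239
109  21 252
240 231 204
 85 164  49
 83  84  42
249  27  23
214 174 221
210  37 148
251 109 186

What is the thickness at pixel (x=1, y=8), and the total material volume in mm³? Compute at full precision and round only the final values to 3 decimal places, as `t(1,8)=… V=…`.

t(1,8)=2.637 V=116.645

span = t_max - t_min = 2.99 - 0.56 = 2.430
L(1,8) = 37, L_eff = 37/255 = 0.145098
t(1,8) = 2.99 - 2.430·0.145098 = 2.637
Σt over all 10·3 pixels = 211773/4250 ≈ 49.8289412
V = pitch²·Σt = 1.53²·211773/4250 = 116.645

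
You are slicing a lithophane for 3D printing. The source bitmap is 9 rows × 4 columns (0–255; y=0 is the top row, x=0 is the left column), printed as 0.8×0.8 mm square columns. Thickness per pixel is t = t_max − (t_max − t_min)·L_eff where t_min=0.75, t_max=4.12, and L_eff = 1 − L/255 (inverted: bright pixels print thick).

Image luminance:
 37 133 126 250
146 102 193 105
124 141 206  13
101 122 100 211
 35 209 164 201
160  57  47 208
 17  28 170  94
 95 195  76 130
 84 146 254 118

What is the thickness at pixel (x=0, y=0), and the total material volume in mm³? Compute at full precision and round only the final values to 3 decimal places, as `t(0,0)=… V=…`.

span = t_max - t_min = 4.12 - 0.75 = 3.370
L(0,0) = 37, L_eff = 1 - 37/255 = 0.854902 (inverted)
t(0,0) = 4.12 - 3.370·0.854902 = 1.239
Σt over all 9·4 pixels = 1119013/12750 ≈ 87.7657255
V = pitch²·Σt = 0.8²·1119013/12750 = 56.170

t(0,0)=1.239 V=56.170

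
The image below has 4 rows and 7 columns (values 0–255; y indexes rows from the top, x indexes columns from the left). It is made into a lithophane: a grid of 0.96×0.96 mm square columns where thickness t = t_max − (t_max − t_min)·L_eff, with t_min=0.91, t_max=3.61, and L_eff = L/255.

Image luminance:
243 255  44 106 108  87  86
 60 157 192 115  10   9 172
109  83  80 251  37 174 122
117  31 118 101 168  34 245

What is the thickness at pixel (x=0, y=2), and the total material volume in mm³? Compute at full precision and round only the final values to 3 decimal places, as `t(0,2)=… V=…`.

span = t_max - t_min = 3.61 - 0.91 = 2.700
L(0,2) = 109, L_eff = 109/255 = 0.427451
t(0,2) = 3.61 - 2.700·0.427451 = 2.456
Σt over all 4·7 pixels = 28046/425 ≈ 65.9905882
V = pitch²·Σt = 0.96²·28046/425 = 60.817

t(0,2)=2.456 V=60.817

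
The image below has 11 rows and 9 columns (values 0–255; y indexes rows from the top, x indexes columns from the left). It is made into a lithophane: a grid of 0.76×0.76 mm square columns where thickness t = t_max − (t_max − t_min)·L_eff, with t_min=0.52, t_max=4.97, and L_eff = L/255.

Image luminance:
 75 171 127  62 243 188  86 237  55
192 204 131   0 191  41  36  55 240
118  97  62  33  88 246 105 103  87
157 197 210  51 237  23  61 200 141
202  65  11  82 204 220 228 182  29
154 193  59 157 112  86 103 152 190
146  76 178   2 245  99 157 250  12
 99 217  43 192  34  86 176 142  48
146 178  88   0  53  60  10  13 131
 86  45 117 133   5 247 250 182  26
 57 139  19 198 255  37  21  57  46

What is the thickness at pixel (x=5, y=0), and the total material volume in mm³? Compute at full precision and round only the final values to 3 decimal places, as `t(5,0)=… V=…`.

t(5,0)=1.689 V=165.458

span = t_max - t_min = 4.97 - 0.52 = 4.450
L(5,0) = 188, L_eff = 188/255 = 0.737255
t(5,0) = 4.97 - 4.450·0.737255 = 1.689
Σt over all 11·9 pixels = 1460933/5100 ≈ 286.4574510
V = pitch²·Σt = 0.76²·1460933/5100 = 165.458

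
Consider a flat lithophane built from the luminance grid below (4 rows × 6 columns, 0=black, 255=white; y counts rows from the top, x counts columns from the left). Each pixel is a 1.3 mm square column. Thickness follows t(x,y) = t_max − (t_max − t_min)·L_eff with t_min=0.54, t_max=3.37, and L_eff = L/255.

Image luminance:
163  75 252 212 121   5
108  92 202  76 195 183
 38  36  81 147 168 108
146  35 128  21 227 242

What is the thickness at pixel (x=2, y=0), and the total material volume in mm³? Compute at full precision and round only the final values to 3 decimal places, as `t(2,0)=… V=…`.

span = t_max - t_min = 3.37 - 0.54 = 2.830
L(2,0) = 252, L_eff = 252/255 = 0.988235
t(2,0) = 3.37 - 2.830·0.988235 = 0.573
Σt over all 4·6 pixels = 1196177/25500 ≈ 46.9089020
V = pitch²·Σt = 1.3²·1196177/25500 = 79.276

t(2,0)=0.573 V=79.276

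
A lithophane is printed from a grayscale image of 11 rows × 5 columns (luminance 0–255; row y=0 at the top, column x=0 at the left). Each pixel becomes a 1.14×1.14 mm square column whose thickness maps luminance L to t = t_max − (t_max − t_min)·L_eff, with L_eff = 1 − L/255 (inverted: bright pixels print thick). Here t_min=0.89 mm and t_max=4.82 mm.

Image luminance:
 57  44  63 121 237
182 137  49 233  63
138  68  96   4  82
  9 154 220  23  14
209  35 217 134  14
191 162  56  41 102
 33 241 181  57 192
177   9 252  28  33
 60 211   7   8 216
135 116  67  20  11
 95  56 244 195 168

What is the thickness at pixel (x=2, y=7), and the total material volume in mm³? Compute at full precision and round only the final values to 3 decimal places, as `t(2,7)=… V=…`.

t(2,7)=4.774 V=183.129

span = t_max - t_min = 4.82 - 0.89 = 3.930
L(2,7) = 252, L_eff = 1 - 252/255 = 0.011765 (inverted)
t(2,7) = 4.82 - 3.930·0.011765 = 4.774
Σt over all 11·5 pixels = 140.912
V = pitch²·Σt = 1.14²·140.912 = 183.129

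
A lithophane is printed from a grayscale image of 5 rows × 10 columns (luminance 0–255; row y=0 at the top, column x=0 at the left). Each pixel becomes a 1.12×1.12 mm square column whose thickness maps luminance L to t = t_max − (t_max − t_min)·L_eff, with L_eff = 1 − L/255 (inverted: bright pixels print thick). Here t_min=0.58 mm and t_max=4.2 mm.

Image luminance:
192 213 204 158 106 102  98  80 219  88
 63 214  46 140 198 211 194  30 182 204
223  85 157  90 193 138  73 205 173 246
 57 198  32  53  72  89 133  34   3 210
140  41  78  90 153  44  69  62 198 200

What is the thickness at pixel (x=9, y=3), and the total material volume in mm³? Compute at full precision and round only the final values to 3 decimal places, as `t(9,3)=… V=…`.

span = t_max - t_min = 4.2 - 0.58 = 3.620
L(9,3) = 210, L_eff = 1 - 210/255 = 0.176471 (inverted)
t(9,3) = 4.2 - 3.620·0.176471 = 3.561
Σt over all 5·10 pixels = 1542811/12750 ≈ 121.0047843
V = pitch²·Σt = 1.12²·1542811/12750 = 151.788

t(9,3)=3.561 V=151.788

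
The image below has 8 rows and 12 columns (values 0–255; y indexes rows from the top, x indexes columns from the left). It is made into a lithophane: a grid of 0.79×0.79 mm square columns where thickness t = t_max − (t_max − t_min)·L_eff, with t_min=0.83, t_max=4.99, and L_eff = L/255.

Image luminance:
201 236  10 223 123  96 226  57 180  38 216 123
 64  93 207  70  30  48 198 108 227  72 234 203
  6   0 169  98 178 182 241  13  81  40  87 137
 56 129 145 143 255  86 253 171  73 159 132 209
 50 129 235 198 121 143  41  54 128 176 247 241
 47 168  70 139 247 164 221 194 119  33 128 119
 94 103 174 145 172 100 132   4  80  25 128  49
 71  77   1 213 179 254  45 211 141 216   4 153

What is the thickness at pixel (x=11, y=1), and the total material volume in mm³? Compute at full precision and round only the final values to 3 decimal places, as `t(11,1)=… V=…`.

span = t_max - t_min = 4.99 - 0.83 = 4.160
L(11,1) = 203, L_eff = 203/255 = 0.796078
t(11,1) = 4.99 - 4.160·0.796078 = 1.678
Σt over all 8·12 pixels = 1752944/6375 ≈ 274.9716078
V = pitch²·Σt = 0.79²·1752944/6375 = 171.610

t(11,1)=1.678 V=171.610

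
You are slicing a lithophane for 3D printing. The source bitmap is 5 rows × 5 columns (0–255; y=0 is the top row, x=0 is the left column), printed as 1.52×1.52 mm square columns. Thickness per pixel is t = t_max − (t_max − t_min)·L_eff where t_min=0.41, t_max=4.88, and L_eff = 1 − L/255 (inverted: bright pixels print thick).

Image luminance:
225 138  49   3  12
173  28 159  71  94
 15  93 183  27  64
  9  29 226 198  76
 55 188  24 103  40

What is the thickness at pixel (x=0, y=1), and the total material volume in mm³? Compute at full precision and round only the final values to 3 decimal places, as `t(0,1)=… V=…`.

span = t_max - t_min = 4.88 - 0.41 = 4.470
L(0,1) = 173, L_eff = 1 - 173/255 = 0.321569 (inverted)
t(0,1) = 4.88 - 4.470·0.321569 = 3.443
Σt over all 5·5 pixels = 427143/8500 ≈ 50.2521176
V = pitch²·Σt = 1.52²·427143/8500 = 116.102

t(0,1)=3.443 V=116.102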